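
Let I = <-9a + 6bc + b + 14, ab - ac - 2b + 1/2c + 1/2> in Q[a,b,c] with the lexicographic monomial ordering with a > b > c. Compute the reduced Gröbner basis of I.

f_1 = -9a + 6bc + b + 14, LT = a.
f_2 = ab - ac - 2b + 1/2c + 1/2, LT = ab.

S(f_1,f_2): lcm = ab. S = ac - 2/3b^2c - 1/9b^2 + 4/9b - 1/2c - 1/2.
  leading term ac: subtract (-1/9c)·f_1 from ac - 2/3b^2c - 1/9b^2 + 4/9b - 1/2c - 1/2 → -2/3b^2c - 1/9b^2 + 2/3bc^2 + 1/9bc + 4/9b + 19/18c - 1/2
  leading term b^2c: no divisor's leading term divides it; move -2/3b^2c to the remainder.
  leading term b^2: no divisor's leading term divides it; move -1/9b^2 to the remainder.
  leading term bc^2: no divisor's leading term divides it; move 2/3bc^2 to the remainder.
  leading term bc: no divisor's leading term divides it; move 1/9bc to the remainder.
  leading term b: no divisor's leading term divides it; move 4/9b to the remainder.
  leading term c: no divisor's leading term divides it; move 19/18c to the remainder.
  leading term 1: no divisor's leading term divides it; move -1/2 to the remainder.
  remainder -2/3b^2c - 1/9b^2 + 2/3bc^2 + 1/9bc + 4/9b + 19/18c - 1/2 ≠ 0; add g_3 = -2/3b^2c - 1/9b^2 + 2/3bc^2 + 1/9bc + 4/9b + 19/18c - 1/2 to the basis.

The other S-polynomials (S(f_1,g_3), S(f_2,g_3)) all reduce to 0 modulo the current basis, so we have a Gröbner basis.
Inter-reduce: drop elements whose leading term is divisible by another's, tail-reduce, and make monic.

G = {a - 2/3bc - 1/9b - 14/9, b^2c + 1/6b^2 - bc^2 - 1/6bc - 2/3b - 19/12c + 3/4}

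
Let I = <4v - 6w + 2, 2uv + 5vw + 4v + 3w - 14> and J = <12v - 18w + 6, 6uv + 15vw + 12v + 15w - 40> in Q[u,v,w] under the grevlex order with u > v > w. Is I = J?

No, the ideals differ.

Since reduced Gröbner bases are canonical representatives of ideals under a given ordering, it suffices to compute and compare them.
Buchberger on the first generating set:
f_1 = 4v - 6w + 2, LT = v.
f_2 = 2uv + 5vw + 4v + 3w - 14, LT = uv.

S(f_1,f_2): lcm = uv. S = -3/2uw - 5/2vw + 1/2u - 2v - 3/2w + 7.
  leading term uw: no divisor's leading term divides it; move -3/2uw to the remainder.
  leading term vw: subtract (-5/8w)·f_1 from -5/2vw + 1/2u - 2v - 3/2w + 7 → -15/4w^2 + 1/2u - 2v - 1/4w + 7
  leading term w^2: no divisor's leading term divides it; move -15/4w^2 to the remainder.
  leading term u: no divisor's leading term divides it; move 1/2u to the remainder.
  leading term v: subtract (-1/2)·f_1 from -2v - 1/4w + 7 → -13/4w + 8
  leading term w: no divisor's leading term divides it; move -13/4w to the remainder.
  leading term 1: no divisor's leading term divides it; move 8 to the remainder.
  remainder -3/2uw - 15/4w^2 + 1/2u - 13/4w + 8 ≠ 0; add g_3 = -3/2uw - 15/4w^2 + 1/2u - 13/4w + 8 to the basis.

The other S-polynomials (S(f_1,g_3), S(f_2,g_3)) all reduce to 0 modulo the current basis, so we have a Gröbner basis.
Inter-reduce: drop elements whose leading term is divisible by another's, tail-reduce, and make monic.
Reduced Gröbner basis: {uw + 5/2w^2 - 1/3u + 13/6w - 16/3, v - 3/2w + 1/2}.

Buchberger on the second generating set:
h_1 = 12v - 18w + 6, LT = v.
h_2 = 6uv + 15vw + 12v + 15w - 40, LT = uv.

S(h_1,h_2): lcm = uv. S = -3/2uw - 5/2vw + 1/2u - 2v - 5/2w + 20/3.
  leading term uw: no divisor's leading term divides it; move -3/2uw to the remainder.
  leading term vw: subtract (-5/24w)·h_1 from -5/2vw + 1/2u - 2v - 5/2w + 20/3 → -15/4w^2 + 1/2u - 2v - 5/4w + 20/3
  leading term w^2: no divisor's leading term divides it; move -15/4w^2 to the remainder.
  leading term u: no divisor's leading term divides it; move 1/2u to the remainder.
  leading term v: subtract (-1/6)·h_1 from -2v - 5/4w + 20/3 → -17/4w + 23/3
  leading term w: no divisor's leading term divides it; move -17/4w to the remainder.
  leading term 1: no divisor's leading term divides it; move 23/3 to the remainder.
  remainder -3/2uw - 15/4w^2 + 1/2u - 17/4w + 23/3 ≠ 0; add k_3 = -3/2uw - 15/4w^2 + 1/2u - 17/4w + 23/3 to the basis.

The other S-polynomials (S(h_1,k_3), S(h_2,k_3)) all reduce to 0 modulo the current basis, so we have a Gröbner basis.
Inter-reduce: drop elements whose leading term is divisible by another's, tail-reduce, and make monic.
Reduced Gröbner basis: {uw + 5/2w^2 - 1/3u + 17/6w - 46/9, v - 3/2w + 1/2}.

Since the reduced bases disagree, the two ideals are not the same.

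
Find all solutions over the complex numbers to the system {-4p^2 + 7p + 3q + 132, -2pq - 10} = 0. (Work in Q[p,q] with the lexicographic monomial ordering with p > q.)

{(-5, 1), (27/8 - sqrt(681)/8, -45/2 - 5*sqrt(681)/6), (sqrt(681)/8 + 27/8, -45/2 + 5*sqrt(681)/6)}

Compute a lex Gröbner basis by Buchberger's algorithm.
f_1 = -4p^2 + 7p + 3q + 132, LT = p^2.
f_2 = -2pq - 10, LT = pq.

S(f_1,f_2): lcm = p^2q. S = -7/4pq - 5p - 3/4q^2 - 33q.
  reduce S modulo (f_1, f_2):
  remainder -5p - 3/4q^2 - 33q + 35/4 ≠ 0; add h_3 = -5p - 3/4q^2 - 33q + 35/4 to the basis.

S(f_2,h_3): lcm = pq. S = -3/20q^3 - 33/5q^2 + 7/4q + 5.
  reduce S modulo (f_1, f_2, h_3):
  remainder -3/20q^3 - 33/5q^2 + 7/4q + 5 ≠ 0; add h_4 = -3/20q^3 - 33/5q^2 + 7/4q + 5 to the basis.

The other S-polynomials (S(f_1,h_3), S(f_1,h_4), S(f_2,h_4), S(h_3,h_4)) all reduce to 0 modulo the current basis, so we have a Gröbner basis.
Inter-reduce: drop elements whose leading term is divisible by another's, tail-reduce, and make monic.
Reduced Gröbner basis: {p + 3/20q^2 + 33/5q - 7/4, q^3 + 44q^2 - 35/3q - 100/3}.

Since the basis is lex-ordered, q^3 + 44q^2 - 35/3q - 100/3 is univariate in q. Its roots are {1, -45/2 - 5*sqrt(681)/6, -45/2 + 5*sqrt(681)/6}. Back-substituting each root into the other basis elements fixes the other coordinates.
  q = 1: the earlier basis element becomes p + 5 = 0, giving p = -5 — point (-5, 1).
  q = -45/2 - 5*sqrt(681)/6: the earlier basis element becomes p - 27/8 + sqrt(681)/8 = 0, giving p = 27/8 - sqrt(681)/8 — point (27/8 - sqrt(681)/8, -45/2 - 5*sqrt(681)/6).
  q = -45/2 + 5*sqrt(681)/6: the earlier basis element becomes p - 27/8 - sqrt(681)/8 = 0, giving p = sqrt(681)/8 + 27/8 — point (sqrt(681)/8 + 27/8, -45/2 + 5*sqrt(681)/6).
Zero-dimensionality of the ideal guarantees finitely many solutions over ℂ.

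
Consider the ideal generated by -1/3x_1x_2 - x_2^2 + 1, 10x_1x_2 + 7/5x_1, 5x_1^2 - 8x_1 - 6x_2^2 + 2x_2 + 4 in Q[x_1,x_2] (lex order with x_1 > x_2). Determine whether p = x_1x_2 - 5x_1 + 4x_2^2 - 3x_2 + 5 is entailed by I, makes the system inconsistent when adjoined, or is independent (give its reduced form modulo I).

First compute the reduced Gröbner basis of I by Buchberger's algorithm.
f_1 = -1/3x_1x_2 - x_2^2 + 1, LT = x_1x_2.
f_2 = 10x_1x_2 + 7/5x_1, LT = x_1x_2.
f_3 = 5x_1^2 - 8x_1 - 6x_2^2 + 2x_2 + 4, LT = x_1^2.

S(f_1,f_2): lcm = x_1x_2. S = -7/50x_1 + 3x_2^2 - 3.
  reduce S modulo (f_1, f_2, f_3):
  remainder -7/50x_1 + 3x_2^2 - 3 ≠ 0; add h_4 = -7/50x_1 + 3x_2^2 - 3 to the basis.

S(f_1,f_3): lcm = x_1^2x_2. S = 3x_1x_2^2 + 8/5x_1x_2 - 3x_1 + 6/5x_2^3 - 2/5x_2^2 - 4/5x_2.
  reduce S modulo (f_1, f_2, f_3, h_4):
  remainder -39/5x_2^3 - 2432/35x_2^2 + 41/5x_2 + 2418/35 ≠ 0; add h_5 = -39/5x_2^3 - 2432/35x_2^2 + 41/5x_2 + 2418/35 to the basis.

S(f_2,f_3): lcm = x_1^2x_2. S = 7/50x_1^2 + 8/5x_1x_2 + 6/5x_2^3 - 2/5x_2^2 - 4/5x_2.
  reduce S modulo (f_1, f_2, f_3, h_4, h_5):
  remainder -124239/11375x_2^2 + 659/1625x_2 + 9202/875 ≠ 0; add h_6 = -124239/11375x_2^2 + 659/1625x_2 + 9202/875 to the basis.

S(f_1,h_4): lcm = x_1x_2. S = 150/7x_2^3 + 3x_2^2 - 150/7x_2 - 3.
  reduce S modulo (f_1, f_2, f_3, h_4, h_5, h_6):
  remainder -5111627/869673x_2 + 5111627/869673 ≠ 0; add h_7 = -5111627/869673x_2 + 5111627/869673 to the basis.

The other S-polynomials (S(f_2,h_4), S(f_3,h_4), S(f_1,h_5), S(f_2,h_5), S(f_3,h_5), S(h_4,h_5), S(f_1,h_6), S(f_2,h_6), S(f_3,h_6), S(h_4,h_6), S(h_5,h_6), S(f_1,h_7), S(f_2,h_7), S(f_3,h_7), S(h_4,h_7), S(h_5,h_7), S(h_6,h_7)) all reduce to 0 modulo the current basis, so we have a Gröbner basis.
Inter-reduce: drop elements whose leading term is divisible by another's, tail-reduce, and make monic.
Reduced Gröbner basis: {x_1, x_2 - 1}.
Label its elements g_1 = x_1, g_2 = x_2 - 1.

Reduce p = x_1x_2 - 5x_1 + 4x_2^2 - 3x_2 + 5 modulo G:
  leading term x_1x_2: subtract (x_2)·g_1 from x_1x_2 - 5x_1 + 4x_2^2 - 3x_2 + 5 → -5x_1 + 4x_2^2 - 3x_2 + 5
  leading term x_1: subtract (-5)·g_1 from -5x_1 + 4x_2^2 - 3x_2 + 5 → 4x_2^2 - 3x_2 + 5
  leading term x_2^2: subtract (4x_2)·g_2 from 4x_2^2 - 3x_2 + 5 → x_2 + 5
  leading term x_2: subtract (1)·g_2 from x_2 + 5 → 6
  leading term 1: no divisor's leading term divides it; move 6 to the remainder.
  normal form = 6.
The normal form is nonzero, so p ∉ I. Since p minus its normal form lies in I, I + (p) = I + (r) where r = 6; decide whether this ideal is the whole ring.
Here r = 6 is a nonzero constant, hence a unit: 1 ∈ I + (p), the Gröbner basis of I + (p) is {1}, and the enlarged system has no common solution — adjoining p is inconsistent.

Adjoining x_1x_2 - 5x_1 + 4x_2^2 - 3x_2 + 5 makes the ideal the whole ring: the system is inconsistent.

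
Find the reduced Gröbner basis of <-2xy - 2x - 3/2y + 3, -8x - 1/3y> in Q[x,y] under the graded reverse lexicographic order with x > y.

f_1 = -2xy - 2x - 3/2y + 3, LT = xy.
f_2 = -8x - 1/3y, LT = x.

S(f_1,f_2): lcm = xy. S = -1/24y^2 + x + 3/4y - 3/2.
  reduce S modulo (f_1, f_2):
  remainder -1/24y^2 + 17/24y - 3/2 ≠ 0; add g_3 = -1/24y^2 + 17/24y - 3/2 to the basis.

The other S-polynomials (S(f_1,g_3), S(f_2,g_3)) all reduce to 0 modulo the current basis, so we have a Gröbner basis.
Inter-reduce: drop elements whose leading term is divisible by another's, tail-reduce, and make monic.

G = {y^2 - 17y + 36, x + 1/24y}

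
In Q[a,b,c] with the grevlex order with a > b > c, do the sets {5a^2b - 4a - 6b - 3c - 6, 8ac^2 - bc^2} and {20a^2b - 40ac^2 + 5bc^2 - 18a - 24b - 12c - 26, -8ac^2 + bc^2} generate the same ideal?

Since reduced Gröbner bases are canonical representatives of ideals under a given ordering, it suffices to compute and compare them.
Buchberger on the first generating set:
f_1 = 5a^2b - 4a - 6b - 3c - 6, LT = a^2b.
f_2 = 8ac^2 - bc^2, LT = ac^2.

S(f_1,f_2): lcm = a^2bc^2. S = 1/8ab^2c^2 - 4/5ac^2 - 6/5bc^2 - 3/5c^3 - 6/5c^2.
  leading term ab^2c^2: subtract (1/64b^2)·f_2 from 1/8ab^2c^2 - 4/5ac^2 - 6/5bc^2 - 3/5c^3 - 6/5c^2 → 1/64b^3c^2 - 4/5ac^2 - 6/5bc^2 - 3/5c^3 - 6/5c^2
  leading term b^3c^2: no divisor's leading term divides it; move 1/64b^3c^2 to the remainder.
  leading term ac^2: subtract (-1/10)·f_2 from -4/5ac^2 - 6/5bc^2 - 3/5c^3 - 6/5c^2 → -13/10bc^2 - 3/5c^3 - 6/5c^2
  leading term bc^2: no divisor's leading term divides it; move -13/10bc^2 to the remainder.
  leading term c^3: no divisor's leading term divides it; move -3/5c^3 to the remainder.
  leading term c^2: no divisor's leading term divides it; move -6/5c^2 to the remainder.
  remainder 1/64b^3c^2 - 13/10bc^2 - 3/5c^3 - 6/5c^2 ≠ 0; add g_3 = 1/64b^3c^2 - 13/10bc^2 - 3/5c^3 - 6/5c^2 to the basis.

The other S-polynomials (S(f_1,g_3), S(f_2,g_3)) all reduce to 0 modulo the current basis, so we have a Gröbner basis.
Inter-reduce: drop elements whose leading term is divisible by another's, tail-reduce, and make monic.
Reduced Gröbner basis: {b^3c^2 - 416/5bc^2 - 192/5c^3 - 384/5c^2, a^2b - 4/5a - 6/5b - 3/5c - 6/5, ac^2 - 1/8bc^2}.

Buchberger on the second generating set:
h_1 = 20a^2b - 40ac^2 + 5bc^2 - 18a - 24b - 12c - 26, LT = a^2b.
h_2 = -8ac^2 + bc^2, LT = ac^2.

S(h_1,h_2): lcm = a^2bc^2. S = 1/8ab^2c^2 - 2ac^4 + 1/4bc^4 - 9/10ac^2 - 6/5bc^2 - 3/5c^3 - 13/10c^2.
  leading term ab^2c^2: subtract (-1/64b^2)·h_2 from 1/8ab^2c^2 - 2ac^4 + 1/4bc^4 - 9/10ac^2 - 6/5bc^2 - 3/5c^3 - 13/10c^2 → 1/64b^3c^2 - 2ac^4 + 1/4bc^4 - 9/10ac^2 - 6/5bc^2 - 3/5c^3 - 13/10c^2
  leading term b^3c^2: no divisor's leading term divides it; move 1/64b^3c^2 to the remainder.
  leading term ac^4: subtract (1/4c^2)·h_2 from -2ac^4 + 1/4bc^4 - 9/10ac^2 - 6/5bc^2 - 3/5c^3 - 13/10c^2 → -9/10ac^2 - 6/5bc^2 - 3/5c^3 - 13/10c^2
  leading term ac^2: subtract (9/80)·h_2 from -9/10ac^2 - 6/5bc^2 - 3/5c^3 - 13/10c^2 → -21/16bc^2 - 3/5c^3 - 13/10c^2
  leading term bc^2: no divisor's leading term divides it; move -21/16bc^2 to the remainder.
  leading term c^3: no divisor's leading term divides it; move -3/5c^3 to the remainder.
  leading term c^2: no divisor's leading term divides it; move -13/10c^2 to the remainder.
  remainder 1/64b^3c^2 - 21/16bc^2 - 3/5c^3 - 13/10c^2 ≠ 0; add k_3 = 1/64b^3c^2 - 21/16bc^2 - 3/5c^3 - 13/10c^2 to the basis.

The other S-polynomials (S(h_1,k_3), S(h_2,k_3)) all reduce to 0 modulo the current basis, so we have a Gröbner basis.
Inter-reduce: drop elements whose leading term is divisible by another's, tail-reduce, and make monic.
Reduced Gröbner basis: {b^3c^2 - 84bc^2 - 192/5c^3 - 416/5c^2, a^2b - 9/10a - 6/5b - 3/5c - 13/10, ac^2 - 1/8bc^2}.

These differ, so the ideals are not equal.

No, the ideals differ.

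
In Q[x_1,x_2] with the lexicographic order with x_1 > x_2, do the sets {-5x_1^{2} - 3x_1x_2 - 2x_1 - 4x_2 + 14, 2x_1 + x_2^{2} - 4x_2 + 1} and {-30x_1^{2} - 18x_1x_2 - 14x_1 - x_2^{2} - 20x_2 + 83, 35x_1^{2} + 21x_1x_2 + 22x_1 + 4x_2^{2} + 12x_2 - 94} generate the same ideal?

Yes, the ideals are equal.

Two ideals are equal iff their reduced Gröbner bases coincide (the reduced basis is unique for a fixed ordering).
Buchberger on the first generating set:
f_1 = -5x_1^{2} - 3x_1x_2 - 2x_1 - 4x_2 + 14, LT = x_1^{2}.
f_2 = 2x_1 + x_2^{2} - 4x_2 + 1, LT = x_1.

S(f_1,f_2): lcm = x_1^{2}. S = -\tfrac{1}{2}x_1x_2^{2} + \tfrac{13}{5}x_1x_2 - \tfrac{1}{10}x_1 + \tfrac{4}{5}x_2 - \tfrac{14}{5}.
  leading term x_1x_2^{2}: subtract (-\tfrac{1}{4}x_2^{2})·f_2 from -\tfrac{1}{2}x_1x_2^{2} + \tfrac{13}{5}x_1x_2 - \tfrac{1}{10}x_1 + \tfrac{4}{5}x_2 - \tfrac{14}{5} → \tfrac{13}{5}x_1x_2 - \tfrac{1}{10}x_1 + \tfrac{1}{4}x_2^{4} - x_2^{3} + \tfrac{1}{4}x_2^{2} + \tfrac{4}{5}x_2 - \tfrac{14}{5}
  leading term x_1x_2: subtract (\tfrac{13}{10}x_2)·f_2 from \tfrac{13}{5}x_1x_2 - \tfrac{1}{10}x_1 + \tfrac{1}{4}x_2^{4} - x_2^{3} + \tfrac{1}{4}x_2^{2} + \tfrac{4}{5}x_2 - \tfrac{14}{5} → -\tfrac{1}{10}x_1 + \tfrac{1}{4}x_2^{4} - \tfrac{23}{10}x_2^{3} + \tfrac{109}{20}x_2^{2} - \tfrac{1}{2}x_2 - \tfrac{14}{5}
  leading term x_1: subtract (-\tfrac{1}{20})·f_2 from -\tfrac{1}{10}x_1 + \tfrac{1}{4}x_2^{4} - \tfrac{23}{10}x_2^{3} + \tfrac{109}{20}x_2^{2} - \tfrac{1}{2}x_2 - \tfrac{14}{5} → \tfrac{1}{4}x_2^{4} - \tfrac{23}{10}x_2^{3} + \tfrac{11}{2}x_2^{2} - \tfrac{7}{10}x_2 - \tfrac{11}{4}
  leading term x_2^{4}: no divisor's leading term divides it; move \tfrac{1}{4}x_2^{4} to the remainder.
  leading term x_2^{3}: no divisor's leading term divides it; move -\tfrac{23}{10}x_2^{3} to the remainder.
  leading term x_2^{2}: no divisor's leading term divides it; move \tfrac{11}{2}x_2^{2} to the remainder.
  leading term x_2: no divisor's leading term divides it; move -\tfrac{7}{10}x_2 to the remainder.
  leading term 1: no divisor's leading term divides it; move -\tfrac{11}{4} to the remainder.
  remainder \tfrac{1}{4}x_2^{4} - \tfrac{23}{10}x_2^{3} + \tfrac{11}{2}x_2^{2} - \tfrac{7}{10}x_2 - \tfrac{11}{4} ≠ 0; add g_3 = \tfrac{1}{4}x_2^{4} - \tfrac{23}{10}x_2^{3} + \tfrac{11}{2}x_2^{2} - \tfrac{7}{10}x_2 - \tfrac{11}{4} to the basis.

The other S-polynomials (S(f_1,g_3), S(f_2,g_3)) all reduce to 0 modulo the current basis, so we have a Gröbner basis.
Inter-reduce: drop elements whose leading term is divisible by another's, tail-reduce, and make monic.
Reduced Gröbner basis: {x_1 + \tfrac{1}{2}x_2^{2} - 2x_2 + \tfrac{1}{2}, x_2^{4} - \tfrac{46}{5}x_2^{3} + 22x_2^{2} - \tfrac{14}{5}x_2 - 11}.

Buchberger on the second generating set:
h_1 = -30x_1^{2} - 18x_1x_2 - 14x_1 - x_2^{2} - 20x_2 + 83, LT = x_1^{2}.
h_2 = 35x_1^{2} + 21x_1x_2 + 22x_1 + 4x_2^{2} + 12x_2 - 94, LT = x_1^{2}.

S(h_1,h_2): lcm = x_1^{2}. S = -\tfrac{17}{105}x_1 - \tfrac{17}{210}x_2^{2} + \tfrac{34}{105}x_2 - \tfrac{17}{210}.
  leading term x_1: no divisor's leading term divides it; move -\tfrac{17}{105}x_1 to the remainder.
  leading term x_2^{2}: no divisor's leading term divides it; move -\tfrac{17}{210}x_2^{2} to the remainder.
  leading term x_2: no divisor's leading term divides it; move \tfrac{34}{105}x_2 to the remainder.
  leading term 1: no divisor's leading term divides it; move -\tfrac{17}{210} to the remainder.
  remainder -\tfrac{17}{105}x_1 - \tfrac{17}{210}x_2^{2} + \tfrac{34}{105}x_2 - \tfrac{17}{210} ≠ 0; add k_3 = -\tfrac{17}{105}x_1 - \tfrac{17}{210}x_2^{2} + \tfrac{34}{105}x_2 - \tfrac{17}{210} to the basis.

S(h_1,k_3): lcm = x_1^{2}. S = -\tfrac{1}{2}x_1x_2^{2} + \tfrac{13}{5}x_1x_2 - \tfrac{1}{30}x_1 + \tfrac{1}{30}x_2^{2} + \tfrac{2}{3}x_2 - \tfrac{83}{30}.
  leading term x_1x_2^{2}: subtract (\tfrac{105}{34}x_2^{2})·k_3 from -\tfrac{1}{2}x_1x_2^{2} + \tfrac{13}{5}x_1x_2 - \tfrac{1}{30}x_1 + \tfrac{1}{30}x_2^{2} + \tfrac{2}{3}x_2 - \tfrac{83}{30} → \tfrac{13}{5}x_1x_2 - \tfrac{1}{30}x_1 + \tfrac{1}{4}x_2^{4} - x_2^{3} + \tfrac{17}{60}x_2^{2} + \tfrac{2}{3}x_2 - \tfrac{83}{30}
  leading term x_1x_2: subtract (-\tfrac{273}{17}x_2)·k_3 from \tfrac{13}{5}x_1x_2 - \tfrac{1}{30}x_1 + \tfrac{1}{4}x_2^{4} - x_2^{3} + \tfrac{17}{60}x_2^{2} + \tfrac{2}{3}x_2 - \tfrac{83}{30} → -\tfrac{1}{30}x_1 + \tfrac{1}{4}x_2^{4} - \tfrac{23}{10}x_2^{3} + \tfrac{329}{60}x_2^{2} - \tfrac{19}{30}x_2 - \tfrac{83}{30}
  leading term x_1: subtract (\tfrac{7}{34})·k_3 from -\tfrac{1}{30}x_1 + \tfrac{1}{4}x_2^{4} - \tfrac{23}{10}x_2^{3} + \tfrac{329}{60}x_2^{2} - \tfrac{19}{30}x_2 - \tfrac{83}{30} → \tfrac{1}{4}x_2^{4} - \tfrac{23}{10}x_2^{3} + \tfrac{11}{2}x_2^{2} - \tfrac{7}{10}x_2 - \tfrac{11}{4}
  leading term x_2^{4}: no divisor's leading term divides it; move \tfrac{1}{4}x_2^{4} to the remainder.
  leading term x_2^{3}: no divisor's leading term divides it; move -\tfrac{23}{10}x_2^{3} to the remainder.
  leading term x_2^{2}: no divisor's leading term divides it; move \tfrac{11}{2}x_2^{2} to the remainder.
  leading term x_2: no divisor's leading term divides it; move -\tfrac{7}{10}x_2 to the remainder.
  leading term 1: no divisor's leading term divides it; move -\tfrac{11}{4} to the remainder.
  remainder \tfrac{1}{4}x_2^{4} - \tfrac{23}{10}x_2^{3} + \tfrac{11}{2}x_2^{2} - \tfrac{7}{10}x_2 - \tfrac{11}{4} ≠ 0; add k_4 = \tfrac{1}{4}x_2^{4} - \tfrac{23}{10}x_2^{3} + \tfrac{11}{2}x_2^{2} - \tfrac{7}{10}x_2 - \tfrac{11}{4} to the basis.

The other S-polynomials (S(h_2,k_3), S(h_1,k_4), S(h_2,k_4), S(k_3,k_4)) all reduce to 0 modulo the current basis, so we have a Gröbner basis.
Inter-reduce: drop elements whose leading term is divisible by another's, tail-reduce, and make monic.
Reduced Gröbner basis: {x_1 + \tfrac{1}{2}x_2^{2} - 2x_2 + \tfrac{1}{2}, x_2^{4} - \tfrac{46}{5}x_2^{3} + 22x_2^{2} - \tfrac{14}{5}x_2 - 11}.

Same reduced basis, so the two generating sets span the same ideal.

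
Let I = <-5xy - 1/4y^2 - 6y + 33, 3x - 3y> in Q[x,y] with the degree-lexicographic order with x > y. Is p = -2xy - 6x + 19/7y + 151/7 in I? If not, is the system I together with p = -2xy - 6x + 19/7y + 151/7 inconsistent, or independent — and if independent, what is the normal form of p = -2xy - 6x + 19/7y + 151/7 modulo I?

Adjoining -2xy - 6x + 19/7y + 151/7 makes the ideal the whole ring: the system is inconsistent.

First compute the reduced Gröbner basis of I by Buchberger's algorithm.
f_1 = -5xy - 1/4y^2 - 6y + 33, LT = xy.
f_2 = 3x - 3y, LT = x.

S(f_1,f_2): lcm = xy. S = 21/20y^2 + 6/5y - 33/5.
  reduce S modulo (f_1, f_2):
  remainder 21/20y^2 + 6/5y - 33/5 ≠ 0; add h_3 = 21/20y^2 + 6/5y - 33/5 to the basis.

The other S-polynomials (S(f_1,h_3), S(f_2,h_3)) all reduce to 0 modulo the current basis, so we have a Gröbner basis.
Inter-reduce: drop elements whose leading term is divisible by another's, tail-reduce, and make monic.
Reduced Gröbner basis: {y^2 + 8/7y - 44/7, x - y}.
Label its elements g_1 = y^2 + 8/7y - 44/7, g_2 = x - y.

Reduce p = -2xy - 6x + 19/7y + 151/7 modulo G:
  leading term xy: subtract (-2y)·g_2 from -2xy - 6x + 19/7y + 151/7 → -2y^2 - 6x + 19/7y + 151/7
  leading term y^2: subtract (-2)·g_1 from -2y^2 - 6x + 19/7y + 151/7 → -6x + 5y + 9
  leading term x: subtract (-6)·g_2 from -6x + 5y + 9 → -y + 9
  leading term y: no divisor's leading term divides it; move -y to the remainder.
  leading term 1: no divisor's leading term divides it; move 9 to the remainder.
  normal form = -y + 9.
The normal form is nonzero, so p ∉ I. Since p minus its normal form lies in I, I + (p) = I + (r) where r = -y + 9; decide whether this ideal is the whole ring.
Run Buchberger on G together with r (pairs among the g_i already reduce to 0 since G is a Gröbner basis):
g_1 = y^2 + 8/7y - 44/7, LT = y^2.
g_2 = x - y, LT = x.
r = -y + 9, LT = y.

S(g_1,r): lcm = y^2. S = 71/7y - 44/7.
  reduce S modulo (g_1, g_2, r):
  remainder 85 ≠ 0; add m_4 = 85 to the basis.

The other S-polynomials (S(g_1,g_2), S(g_2,r), S(g_1,m_4), S(g_2,m_4), S(r,m_4)) all reduce to 0 modulo the current basis, so we have a Gröbner basis.
Inter-reduce: drop elements whose leading term is divisible by another's, tail-reduce, and make monic.
Reduced Gröbner basis: {1}.
The reduced Gröbner basis of I + (p) is {1}: the ideal is the whole ring, so the enlarged system has no common solution — adjoining p is inconsistent.

Ideal membership is decidable via reduction modulo a Gröbner basis.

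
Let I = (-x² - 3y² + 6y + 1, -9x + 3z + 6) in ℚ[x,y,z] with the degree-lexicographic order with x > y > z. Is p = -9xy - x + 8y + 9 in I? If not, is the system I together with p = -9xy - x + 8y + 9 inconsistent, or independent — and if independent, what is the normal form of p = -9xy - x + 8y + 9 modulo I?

-9xy - x + 8y + 9 is independent of I; its normal form modulo I is -3yz + 2y - ⅓z + 25/3.

First compute the reduced Gröbner basis of I by Buchberger's algorithm.
f_1 = -x² - 3y² + 6y + 1, LT = x².
f_2 = -9x + 3z + 6, LT = x.

S(f_1,f_2): lcm = x². S = ⅓xz + 3y² + ⅔x - 6y - 1.
  reduce S modulo (f_1, f_2):
  remainder 3y² + 1/9z² - 6y + 4/9z - 5/9 ≠ 0; add h_3 = 3y² + 1/9z² - 6y + 4/9z - 5/9 to the basis.

The other S-polynomials (S(f_1,h_3), S(f_2,h_3)) all reduce to 0 modulo the current basis, so we have a Gröbner basis.
Inter-reduce: drop elements whose leading term is divisible by another's, tail-reduce, and make monic.
Reduced Gröbner basis: {y² + 1/27z² - 2y + 4/27z - 5/27, x - ⅓z - ⅔}.
Label its elements g_1 = y² + 1/27z² - 2y + 4/27z - 5/27, g_2 = x - ⅓z - ⅔.

Reduce p = -9xy - x + 8y + 9 modulo G:
  leading term xy: subtract (-9y)·g_2 from -9xy - x + 8y + 9 → -3yz - x + 2y + 9
  leading term yz: no divisor's leading term divides it; move -3yz to the remainder.
  leading term x: subtract (-1)·g_2 from -x + 2y + 9 → 2y - ⅓z + 25/3
  leading term y: no divisor's leading term divides it; move 2y to the remainder.
  leading term z: no divisor's leading term divides it; move -⅓z to the remainder.
  leading term 1: no divisor's leading term divides it; move 25/3 to the remainder.
  normal form = -3yz + 2y - ⅓z + 25/3.
The normal form is nonzero, so p ∉ I. Since p minus its normal form lies in I, I + (p) = I + (r) where r = -3yz + 2y - ⅓z + 25/3; decide whether this ideal is the whole ring.
Run Buchberger on G together with r (pairs among the g_i already reduce to 0 since G is a Gröbner basis):
g_1 = y² + 1/27z² - 2y + 4/27z - 5/27, LT = y².
g_2 = x - ⅓z - ⅔, LT = x.
r = -3yz + 2y - ⅓z + 25/3, LT = yz.

S(g_1,r): lcm = y²z. S = 1/27z³ + ⅔y² - 19/9yz + 4/27z² + 25/9y - 5/27z.
  reduce S modulo (g_1, g_2, r):
  remainder 1/27z³ + 10/81z² + 73/27y - 4/81z - 155/27 ≠ 0; add m_4 = 1/27z³ + 10/81z² + 73/27y - 4/81z - 155/27 to the basis.

The other S-polynomials (S(g_1,g_2), S(g_2,r), S(g_1,m_4), S(g_2,m_4), S(r,m_4)) all reduce to 0 modulo the current basis, so we have a Gröbner basis.
Inter-reduce: drop elements whose leading term is divisible by another's, tail-reduce, and make monic.
Reduced Gröbner basis: {z³ + 10/3z² + 73y - 4/3z - 155, y² + 1/27z² - 2y + 4/27z - 5/27, yz - ⅔y + 1/9z - 25/9, x - ⅓z - ⅔}.
The reduced Gröbner basis of I + (p) is {z³ + 10/3z² + 73y - 4/3z - 155, y² + 1/27z² - 2y + 4/27z - 5/27, yz - ⅔y + 1/9z - 25/9, x - ⅓z - ⅔} ≠ {1}, a proper ideal, so the enlarged system stays consistent: p is independent of I, with normal form -3yz + 2y - ⅓z + 25/3.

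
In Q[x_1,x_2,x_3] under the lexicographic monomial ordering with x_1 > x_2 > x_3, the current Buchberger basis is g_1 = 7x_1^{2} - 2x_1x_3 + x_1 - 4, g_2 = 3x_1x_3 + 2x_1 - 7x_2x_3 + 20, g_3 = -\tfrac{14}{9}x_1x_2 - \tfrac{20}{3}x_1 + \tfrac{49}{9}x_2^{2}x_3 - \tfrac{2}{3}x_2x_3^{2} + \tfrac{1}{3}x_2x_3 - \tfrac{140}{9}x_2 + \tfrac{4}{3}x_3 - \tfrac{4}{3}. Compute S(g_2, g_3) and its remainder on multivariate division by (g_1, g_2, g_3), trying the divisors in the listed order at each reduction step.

lcm(LM(g_2), LM(g_3)) = x_1x_2x_3.
S = (lcm/LT(g_2))·g_2 − (lcm/LT(g_3))·g_3 = \tfrac{2}{3}x_1x_2 - \tfrac{30}{7}x_1x_3 + \tfrac{7}{2}x_2^{2}x_3^{2} - \tfrac{7}{3}x_2^{2}x_3 - \tfrac{3}{7}x_2x_3^{3} + \tfrac{3}{14}x_2x_3^{2} - 10x_2x_3 + \tfrac{20}{3}x_2 + \tfrac{6}{7}x_3^{2} - \tfrac{6}{7}x_3.
Reduce S modulo (g_1, g_2, g_3) in that order:
  leading term x_1x_2: subtract (-\tfrac{3}{7})·g_3 from \tfrac{2}{3}x_1x_2 - \tfrac{30}{7}x_1x_3 + \tfrac{7}{2}x_2^{2}x_3^{2} - \tfrac{7}{3}x_2^{2}x_3 - \tfrac{3}{7}x_2x_3^{3} + \tfrac{3}{14}x_2x_3^{2} - 10x_2x_3 + \tfrac{20}{3}x_2 + \tfrac{6}{7}x_3^{2} - \tfrac{6}{7}x_3 → -\tfrac{30}{7}x_1x_3 - \tfrac{20}{7}x_1 + \tfrac{7}{2}x_2^{2}x_3^{2} - \tfrac{3}{7}x_2x_3^{3} - \tfrac{1}{14}x_2x_3^{2} - \tfrac{69}{7}x_2x_3 + \tfrac{6}{7}x_3^{2} - \tfrac{2}{7}x_3 - \tfrac{4}{7}
  leading term x_1x_3: subtract (-\tfrac{10}{7})·g_2 from -\tfrac{30}{7}x_1x_3 - \tfrac{20}{7}x_1 + \tfrac{7}{2}x_2^{2}x_3^{2} - \tfrac{3}{7}x_2x_3^{3} - \tfrac{1}{14}x_2x_3^{2} - \tfrac{69}{7}x_2x_3 + \tfrac{6}{7}x_3^{2} - \tfrac{2}{7}x_3 - \tfrac{4}{7} → \tfrac{7}{2}x_2^{2}x_3^{2} - \tfrac{3}{7}x_2x_3^{3} - \tfrac{1}{14}x_2x_3^{2} - \tfrac{139}{7}x_2x_3 + \tfrac{6}{7}x_3^{2} - \tfrac{2}{7}x_3 + 28
  leading term x_2^{2}x_3^{2}: no divisor's leading term divides it; move \tfrac{7}{2}x_2^{2}x_3^{2} to the remainder.
  leading term x_2x_3^{3}: no divisor's leading term divides it; move -\tfrac{3}{7}x_2x_3^{3} to the remainder.
  leading term x_2x_3^{2}: no divisor's leading term divides it; move -\tfrac{1}{14}x_2x_3^{2} to the remainder.
  leading term x_2x_3: no divisor's leading term divides it; move -\tfrac{139}{7}x_2x_3 to the remainder.
  leading term x_3^{2}: no divisor's leading term divides it; move \tfrac{6}{7}x_3^{2} to the remainder.
  leading term x_3: no divisor's leading term divides it; move -\tfrac{2}{7}x_3 to the remainder.
  leading term 1: no divisor's leading term divides it; move 28 to the remainder.
The remainder \tfrac{7}{2}x_2^{2}x_3^{2} - \tfrac{3}{7}x_2x_3^{3} - \tfrac{1}{14}x_2x_3^{2} - \tfrac{139}{7}x_2x_3 + \tfrac{6}{7}x_3^{2} - \tfrac{2}{7}x_3 + 28 is nonzero, so it would be added as the next basis element.

S(g_2, g_3) = \tfrac{2}{3}x_1x_2 - \tfrac{30}{7}x_1x_3 + \tfrac{7}{2}x_2^{2}x_3^{2} - \tfrac{7}{3}x_2^{2}x_3 - \tfrac{3}{7}x_2x_3^{3} + \tfrac{3}{14}x_2x_3^{2} - 10x_2x_3 + \tfrac{20}{3}x_2 + \tfrac{6}{7}x_3^{2} - \tfrac{6}{7}x_3; remainder on division = \tfrac{7}{2}x_2^{2}x_3^{2} - \tfrac{3}{7}x_2x_3^{3} - \tfrac{1}{14}x_2x_3^{2} - \tfrac{139}{7}x_2x_3 + \tfrac{6}{7}x_3^{2} - \tfrac{2}{7}x_3 + 28.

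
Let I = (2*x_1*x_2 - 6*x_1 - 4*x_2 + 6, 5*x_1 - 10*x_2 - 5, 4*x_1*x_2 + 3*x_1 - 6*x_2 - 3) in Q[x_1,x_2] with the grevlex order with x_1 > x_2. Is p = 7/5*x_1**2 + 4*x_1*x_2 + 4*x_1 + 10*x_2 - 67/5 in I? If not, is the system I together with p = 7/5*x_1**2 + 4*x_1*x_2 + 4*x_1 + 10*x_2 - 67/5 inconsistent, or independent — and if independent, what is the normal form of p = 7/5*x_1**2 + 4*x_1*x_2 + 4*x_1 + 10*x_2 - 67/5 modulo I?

First compute the reduced Gröbner basis of I by Buchberger's algorithm.
f_1 = 2*x_1*x_2 - 6*x_1 - 4*x_2 + 6, LT = x_1*x_2.
f_2 = 5*x_1 - 10*x_2 - 5, LT = x_1.
f_3 = 4*x_1*x_2 + 3*x_1 - 6*x_2 - 3, LT = x_1*x_2.

S(f_1,f_2): lcm = x_1*x_2. S = 2*x_2**2 - 3*x_1 - x_2 + 3.
  reduce S modulo (f_1, f_2, f_3):
  remainder 2*x_2**2 - 7*x_2 ≠ 0; add h_4 = 2*x_2**2 - 7*x_2 to the basis.

S(f_1,f_3): lcm = x_1*x_2. S = -15/4*x_1 - 1/2*x_2 + 15/4.
  reduce S modulo (f_1, f_2, f_3, h_4):
  remainder -8*x_2 ≠ 0; add h_5 = -8*x_2 to the basis.

The other S-polynomials (S(f_2,f_3), S(f_1,h_4), S(f_2,h_4), S(f_3,h_4), S(f_1,h_5), S(f_2,h_5), S(f_3,h_5), S(h_4,h_5)) all reduce to 0 modulo the current basis, so we have a Gröbner basis.
Inter-reduce: drop elements whose leading term is divisible by another's, tail-reduce, and make monic.
Reduced Gröbner basis: {x_1 - 1, x_2}.
Label its elements g_1 = x_1 - 1, g_2 = x_2.

Reduce p = 7/5*x_1**2 + 4*x_1*x_2 + 4*x_1 + 10*x_2 - 67/5 modulo G:
  leading term x_1**2: subtract (7/5*x_1)·g_1 from 7/5*x_1**2 + 4*x_1*x_2 + 4*x_1 + 10*x_2 - 67/5 → 4*x_1*x_2 + 27/5*x_1 + 10*x_2 - 67/5
  leading term x_1*x_2: subtract (4*x_2)·g_1 from 4*x_1*x_2 + 27/5*x_1 + 10*x_2 - 67/5 → 27/5*x_1 + 14*x_2 - 67/5
  leading term x_1: subtract (27/5)·g_1 from 27/5*x_1 + 14*x_2 - 67/5 → 14*x_2 - 8
  leading term x_2: subtract (14)·g_2 from 14*x_2 - 8 → -8
  leading term 1: no divisor's leading term divides it; move -8 to the remainder.
  normal form = -8.
The normal form is nonzero, so p ∉ I. Since p minus its normal form lies in I, I + (p) = I + (r) where r = -8; decide whether this ideal is the whole ring.
Here r = -8 is a nonzero constant, hence a unit: 1 ∈ I + (p), the Gröbner basis of I + (p) is {1}, and the enlarged system has no common solution — adjoining p is inconsistent.

Ideal membership is decidable via reduction modulo a Gröbner basis.

Adjoining 7/5*x_1**2 + 4*x_1*x_2 + 4*x_1 + 10*x_2 - 67/5 makes the ideal the whole ring: the system is inconsistent.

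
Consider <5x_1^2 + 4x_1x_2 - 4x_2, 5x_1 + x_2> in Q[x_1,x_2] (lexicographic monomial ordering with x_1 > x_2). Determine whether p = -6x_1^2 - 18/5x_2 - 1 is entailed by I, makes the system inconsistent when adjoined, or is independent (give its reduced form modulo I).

First compute the reduced Gröbner basis of I by Buchberger's algorithm.
f_1 = 5x_1^2 + 4x_1x_2 - 4x_2, LT = x_1^2.
f_2 = 5x_1 + x_2, LT = x_1.

S(f_1,f_2): lcm = x_1^2. S = 3/5x_1x_2 - 4/5x_2.
  reduce S modulo (f_1, f_2):
  remainder -3/25x_2^2 - 4/5x_2 ≠ 0; add h_3 = -3/25x_2^2 - 4/5x_2 to the basis.

The other S-polynomials (S(f_1,h_3), S(f_2,h_3)) all reduce to 0 modulo the current basis, so we have a Gröbner basis.
Inter-reduce: drop elements whose leading term is divisible by another's, tail-reduce, and make monic.
Reduced Gröbner basis: {x_1 + 1/5x_2, x_2^2 + 20/3x_2}.
Label its elements g_1 = x_1 + 1/5x_2, g_2 = x_2^2 + 20/3x_2.

Reduce p = -6x_1^2 - 18/5x_2 - 1 modulo G:
  leading term x_1^2: subtract (-6x_1)·g_1 from -6x_1^2 - 18/5x_2 - 1 → 6/5x_1x_2 - 18/5x_2 - 1
  leading term x_1x_2: subtract (6/5x_2)·g_1 from 6/5x_1x_2 - 18/5x_2 - 1 → -6/25x_2^2 - 18/5x_2 - 1
  leading term x_2^2: subtract (-6/25)·g_2 from -6/25x_2^2 - 18/5x_2 - 1 → -2x_2 - 1
  leading term x_2: no divisor's leading term divides it; move -2x_2 to the remainder.
  leading term 1: no divisor's leading term divides it; move -1 to the remainder.
  normal form = -2x_2 - 1.
The normal form is nonzero, so p ∉ I. Since p minus its normal form lies in I, I + (p) = I + (r) where r = -2x_2 - 1; decide whether this ideal is the whole ring.
Run Buchberger on G together with r (pairs among the g_i already reduce to 0 since G is a Gröbner basis):
g_1 = x_1 + 1/5x_2, LT = x_1.
g_2 = x_2^2 + 20/3x_2, LT = x_2^2.
r = -2x_2 - 1, LT = x_2.

S(g_2,r): lcm = x_2^2. S = 37/6x_2.
  reduce S modulo (g_1, g_2, r):
  remainder -37/12 ≠ 0; add m_4 = -37/12 to the basis.

The other S-polynomials (S(g_1,g_2), S(g_1,r), S(g_1,m_4), S(g_2,m_4), S(r,m_4)) all reduce to 0 modulo the current basis, so we have a Gröbner basis.
Inter-reduce: drop elements whose leading term is divisible by another's, tail-reduce, and make monic.
Reduced Gröbner basis: {1}.
The reduced Gröbner basis of I + (p) is {1}: the ideal is the whole ring, so the enlarged system has no common solution — adjoining p is inconsistent.

Adjoining -6x_1^2 - 18/5x_2 - 1 makes the ideal the whole ring: the system is inconsistent.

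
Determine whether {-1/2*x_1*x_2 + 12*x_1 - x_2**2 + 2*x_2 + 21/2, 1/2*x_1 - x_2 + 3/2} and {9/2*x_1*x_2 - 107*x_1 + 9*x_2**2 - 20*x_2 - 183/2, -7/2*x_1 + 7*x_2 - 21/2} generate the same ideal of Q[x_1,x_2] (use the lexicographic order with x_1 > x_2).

Two ideals are equal iff their reduced Gröbner bases coincide (the reduced basis is unique for a fixed ordering).
Buchberger on the first generating set:
f_1 = -1/2*x_1*x_2 + 12*x_1 - x_2**2 + 2*x_2 + 21/2, LT = x_1*x_2.
f_2 = 1/2*x_1 - x_2 + 3/2, LT = x_1.

S(f_1,f_2): lcm = x_1*x_2. S = -24*x_1 + 4*x_2**2 - 7*x_2 - 21.
  leading term x_1: subtract (-48)·f_2 from -24*x_1 + 4*x_2**2 - 7*x_2 - 21 → 4*x_2**2 - 55*x_2 + 51
  leading term x_2**2: no divisor's leading term divides it; move 4*x_2**2 to the remainder.
  leading term x_2: no divisor's leading term divides it; move -55*x_2 to the remainder.
  leading term 1: no divisor's leading term divides it; move 51 to the remainder.
  remainder 4*x_2**2 - 55*x_2 + 51 ≠ 0; add g_3 = 4*x_2**2 - 55*x_2 + 51 to the basis.

The other S-polynomials (S(f_1,g_3), S(f_2,g_3)) all reduce to 0 modulo the current basis, so we have a Gröbner basis.
Inter-reduce: drop elements whose leading term is divisible by another's, tail-reduce, and make monic.
Reduced Gröbner basis: {x_1 - 2*x_2 + 3, x_2**2 - 55/4*x_2 + 51/4}.

Buchberger on the second generating set:
h_1 = 9/2*x_1*x_2 - 107*x_1 + 9*x_2**2 - 20*x_2 - 183/2, LT = x_1*x_2.
h_2 = -7/2*x_1 + 7*x_2 - 21/2, LT = x_1.

S(h_1,h_2): lcm = x_1*x_2. S = -214/9*x_1 + 4*x_2**2 - 67/9*x_2 - 61/3.
  leading term x_1: subtract (428/63)·h_2 from -214/9*x_1 + 4*x_2**2 - 67/9*x_2 - 61/3 → 4*x_2**2 - 55*x_2 + 51
  leading term x_2**2: no divisor's leading term divides it; move 4*x_2**2 to the remainder.
  leading term x_2: no divisor's leading term divides it; move -55*x_2 to the remainder.
  leading term 1: no divisor's leading term divides it; move 51 to the remainder.
  remainder 4*x_2**2 - 55*x_2 + 51 ≠ 0; add k_3 = 4*x_2**2 - 55*x_2 + 51 to the basis.

The other S-polynomials (S(h_1,k_3), S(h_2,k_3)) all reduce to 0 modulo the current basis, so we have a Gröbner basis.
Inter-reduce: drop elements whose leading term is divisible by another's, tail-reduce, and make monic.
Reduced Gröbner basis: {x_1 - 2*x_2 + 3, x_2**2 - 55/4*x_2 + 51/4}.

Same reduced basis, so the two generating sets span the same ideal.

Yes, the ideals are equal.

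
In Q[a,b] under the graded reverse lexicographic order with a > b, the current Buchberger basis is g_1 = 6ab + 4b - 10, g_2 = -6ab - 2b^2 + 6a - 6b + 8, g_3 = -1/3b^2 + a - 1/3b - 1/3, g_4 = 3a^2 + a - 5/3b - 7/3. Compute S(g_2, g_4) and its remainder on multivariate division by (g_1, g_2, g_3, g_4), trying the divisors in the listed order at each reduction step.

lcm(LM(g_2), LM(g_4)) = a^2b.
S = (lcm/LT(g_2))·g_2 − (lcm/LT(g_4))·g_4 = 1/3ab^2 - a^2 + 2/3ab + 5/9b^2 - 4/3a + 7/9b.
Reduce S modulo (g_1, g_2, g_3, g_4) in that order:
  leading term ab^2: subtract (1/18b)·g_1 from 1/3ab^2 - a^2 + 2/3ab + 5/9b^2 - 4/3a + 7/9b → -a^2 + 2/3ab + 1/3b^2 - 4/3a + 4/3b
  leading term a^2: subtract (-1/3)·g_4 from -a^2 + 2/3ab + 1/3b^2 - 4/3a + 4/3b → 2/3ab + 1/3b^2 - a + 7/9b - 7/9
  leading term ab: subtract (1/9)·g_1 from 2/3ab + 1/3b^2 - a + 7/9b - 7/9 → 1/3b^2 - a + 1/3b + 1/3
  leading term b^2: subtract (-1)·g_3 from 1/3b^2 - a + 1/3b + 1/3 → 0
The remainder is 0, so this S-polynomial contributes no new basis element.

S(g_2, g_4) = 1/3ab^2 - a^2 + 2/3ab + 5/9b^2 - 4/3a + 7/9b; remainder on division = 0.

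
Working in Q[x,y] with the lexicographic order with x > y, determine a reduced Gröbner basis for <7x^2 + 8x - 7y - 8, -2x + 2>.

f_1 = 7x^2 + 8x - 7y - 8, LT = x^2.
f_2 = -2x + 2, LT = x.

S(f_1,f_2): lcm = x^2. S = 15/7x - y - 8/7.
  reduce S modulo (f_1, f_2):
  remainder -y + 1 ≠ 0; add g_3 = -y + 1 to the basis.

The other S-polynomials (S(f_1,g_3), S(f_2,g_3)) all reduce to 0 modulo the current basis, so we have a Gröbner basis.
Inter-reduce: drop elements whose leading term is divisible by another's, tail-reduce, and make monic.

G = {x - 1, y - 1}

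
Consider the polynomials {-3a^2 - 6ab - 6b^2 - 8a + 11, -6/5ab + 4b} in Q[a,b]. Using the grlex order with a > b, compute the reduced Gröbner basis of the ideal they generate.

G = {b^3 + 10/3b^2 + 49/6b, a^2 + 2b^2 + 8/3a + 20/3b - 11/3, ab - 10/3b}

f_1 = -3a^2 - 6ab - 6b^2 - 8a + 11, LT = a^2.
f_2 = -6/5ab + 4b, LT = ab.

S(f_1,f_2): lcm = a^2b. S = 2ab^2 + 2b^3 + 6ab - 11/3b.
  leading term ab^2: subtract (-5/3b)·f_2 from 2ab^2 + 2b^3 + 6ab - 11/3b → 2b^3 + 6ab + 20/3b^2 - 11/3b
  leading term b^3: no divisor's leading term divides it; move 2b^3 to the remainder.
  leading term ab: subtract (-5)·f_2 from 6ab + 20/3b^2 - 11/3b → 20/3b^2 + 49/3b
  leading term b^2: no divisor's leading term divides it; move 20/3b^2 to the remainder.
  leading term b: no divisor's leading term divides it; move 49/3b to the remainder.
  remainder 2b^3 + 20/3b^2 + 49/3b ≠ 0; add g_3 = 2b^3 + 20/3b^2 + 49/3b to the basis.

The other S-polynomials (S(f_1,g_3), S(f_2,g_3)) all reduce to 0 modulo the current basis, so we have a Gröbner basis.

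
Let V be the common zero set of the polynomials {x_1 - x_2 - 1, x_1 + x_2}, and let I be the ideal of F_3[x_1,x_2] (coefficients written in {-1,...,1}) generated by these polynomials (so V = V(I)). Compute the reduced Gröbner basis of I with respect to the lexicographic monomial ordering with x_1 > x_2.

G = {x_1 + 1, x_2 - 1}

f_1 = x_1 - x_2 - 1, LT = x_1.
f_2 = x_1 + x_2, LT = x_1.

S(f_1,f_2): lcm = x_1. S = x_2 - 1.
  reduce S modulo (f_1, f_2):
  remainder x_2 - 1 ≠ 0; add g_3 = x_2 - 1 to the basis.

The other S-polynomials (S(f_1,g_3), S(f_2,g_3)) all reduce to 0 modulo the current basis, so we have a Gröbner basis.
Inter-reduce: drop elements whose leading term is divisible by another's, tail-reduce, and make monic.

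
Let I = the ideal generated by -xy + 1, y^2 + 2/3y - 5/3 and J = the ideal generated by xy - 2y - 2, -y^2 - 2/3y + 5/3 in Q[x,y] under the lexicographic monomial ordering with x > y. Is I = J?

Since reduced Gröbner bases are canonical representatives of ideals under a given ordering, it suffices to compute and compare them.
Buchberger on the first generating set:
f_1 = -xy + 1, LT = xy.
f_2 = y^2 + 2/3y - 5/3, LT = y^2.

S(f_1,f_2): lcm = xy^2. S = -2/3xy + 5/3x - y.
  reduce S modulo (f_1, f_2):
  remainder 5/3x - y - 2/3 ≠ 0; add g_3 = 5/3x - y - 2/3 to the basis.

The other S-polynomials (S(f_1,g_3), S(f_2,g_3)) all reduce to 0 modulo the current basis, so we have a Gröbner basis.
Inter-reduce: drop elements whose leading term is divisible by another's, tail-reduce, and make monic.
Reduced Gröbner basis: {x - 3/5y - 2/5, y^2 + 2/3y - 5/3}.

Buchberger on the second generating set:
h_1 = xy - 2y - 2, LT = xy.
h_2 = -y^2 - 2/3y + 5/3, LT = y^2.

S(h_1,h_2): lcm = xy^2. S = -2/3xy + 5/3x - 2y^2 - 2y.
  reduce S modulo (h_1, h_2):
  remainder 5/3x - 2y - 14/3 ≠ 0; add k_3 = 5/3x - 2y - 14/3 to the basis.

The other S-polynomials (S(h_1,k_3), S(h_2,k_3)) all reduce to 0 modulo the current basis, so we have a Gröbner basis.
Inter-reduce: drop elements whose leading term is divisible by another's, tail-reduce, and make monic.
Reduced Gröbner basis: {x - 6/5y - 14/5, y^2 + 2/3y - 5/3}.

The bases are distinct; the ideals are different.

No, the ideals differ.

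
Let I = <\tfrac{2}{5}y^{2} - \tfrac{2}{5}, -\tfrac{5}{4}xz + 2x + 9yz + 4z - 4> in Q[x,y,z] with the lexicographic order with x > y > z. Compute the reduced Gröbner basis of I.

G = {xz - \tfrac{8}{5}x - \tfrac{36}{5}yz - \tfrac{16}{5}z + \tfrac{16}{5}, y^{2} - 1}

f_1 = \tfrac{2}{5}y^{2} - \tfrac{2}{5}, LT = y^{2}.
f_2 = -\tfrac{5}{4}xz + 2x + 9yz + 4z - 4, LT = xz.

The S-polynomials (S(f_1,f_2)) all reduce to 0 modulo the current basis, so we have a Gröbner basis.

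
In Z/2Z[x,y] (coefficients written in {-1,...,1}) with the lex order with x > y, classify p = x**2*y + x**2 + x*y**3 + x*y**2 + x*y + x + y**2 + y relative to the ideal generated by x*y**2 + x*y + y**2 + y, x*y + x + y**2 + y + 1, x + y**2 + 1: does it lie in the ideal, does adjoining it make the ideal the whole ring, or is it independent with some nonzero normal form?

x**2*y + x**2 + x*y**3 + x*y**2 + x*y + x + y**2 + y is independent of I; its normal form modulo I is y**2 + y.

First compute the reduced Gröbner basis of I by Buchberger's algorithm.
f_1 = x*y**2 + x*y + y**2 + y, LT = x*y**2.
f_2 = x*y + x + y**2 + y + 1, LT = x*y.
f_3 = x + y**2 + 1, LT = x.

S(f_1,f_2): lcm = x*y**2. S = y**3.
  leading term y**3: no divisor's leading term divides it; move y**3 to the remainder.
  remainder y**3 ≠ 0; add h_4 = y**3 to the basis.

The other S-polynomials (S(f_1,f_3), S(f_2,f_3), S(f_1,h_4), S(f_2,h_4), S(f_3,h_4)) all reduce to 0 modulo the current basis, so we have a Gröbner basis.
Inter-reduce: drop elements whose leading term is divisible by another's, tail-reduce, and make monic.
Reduced Gröbner basis: {x + y**2 + 1, y**3}.
Label its elements g_1 = x + y**2 + 1, g_2 = y**3.

Reduce p = x**2*y + x**2 + x*y**3 + x*y**2 + x*y + x + y**2 + y modulo G:
  leading term x**2*y: subtract (x*y)·g_1 from x**2*y + x**2 + x*y**3 + x*y**2 + x*y + x + y**2 + y → x**2 + x*y**2 + x + y**2 + y
  leading term x**2: subtract (x)·g_1 from x**2 + x*y**2 + x + y**2 + y → y**2 + y
  leading term y**2: no divisor's leading term divides it; move y**2 to the remainder.
  leading term y: no divisor's leading term divides it; move y to the remainder.
  normal form = y**2 + y.
The normal form is nonzero, so p ∉ I. Since p minus its normal form lies in I, I + (p) = I + (r) where r = y**2 + y; decide whether this ideal is the whole ring.
Run Buchberger on G together with r (pairs among the g_i already reduce to 0 since G is a Gröbner basis):
g_1 = x + y**2 + 1, LT = x.
g_2 = y**3, LT = y**3.
r = y**2 + y, LT = y**2.

S(g_2,r): lcm = y**3. S = y**2.
  leading term y**2: subtract (1)·r from y**2 → y
  leading term y: no divisor's leading term divides it; move y to the remainder.
  remainder y ≠ 0; add m_4 = y to the basis.

The other S-polynomials (S(g_1,g_2), S(g_1,r), S(g_1,m_4), S(g_2,m_4), S(r,m_4)) all reduce to 0 modulo the current basis, so we have a Gröbner basis.
Inter-reduce: drop elements whose leading term is divisible by another's, tail-reduce, and make monic.
Reduced Gröbner basis: {x + 1, y}.
The reduced Gröbner basis of I + (p) is {x + 1, y} ≠ {1}, a proper ideal, so the enlarged system stays consistent: p is independent of I, with normal form y**2 + y.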